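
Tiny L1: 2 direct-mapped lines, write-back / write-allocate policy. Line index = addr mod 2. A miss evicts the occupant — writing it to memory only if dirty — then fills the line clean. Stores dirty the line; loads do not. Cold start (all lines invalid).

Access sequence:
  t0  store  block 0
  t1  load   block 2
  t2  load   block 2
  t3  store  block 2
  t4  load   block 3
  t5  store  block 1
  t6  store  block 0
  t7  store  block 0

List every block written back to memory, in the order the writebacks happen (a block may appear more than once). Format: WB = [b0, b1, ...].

0: W B0 → L0 miss [D]
1: R B2 → L0 miss wb→B0 [-]
2: R B2 → L0 hit [-]
3: W B2 → L0 hit [D]
4: R B3 → L1 miss [-]
5: W B1 → L1 miss [D]
6: W B0 → L0 miss wb→B2 [D]
7: W B0 → L0 hit [D]

WB = [0, 2]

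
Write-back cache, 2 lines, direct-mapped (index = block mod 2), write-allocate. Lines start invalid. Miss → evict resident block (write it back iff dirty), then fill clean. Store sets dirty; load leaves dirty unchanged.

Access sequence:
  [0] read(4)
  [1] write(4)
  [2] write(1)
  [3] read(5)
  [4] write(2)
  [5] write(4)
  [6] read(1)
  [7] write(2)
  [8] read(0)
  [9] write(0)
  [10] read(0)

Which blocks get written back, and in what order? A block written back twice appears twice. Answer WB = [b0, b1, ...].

0: R B4 -> L0 miss  d=-]
1: W B4 -> L0 hit  d=D]
2: W B1 -> L1 miss  d=D]
3: R B5 -> L1 miss wb->B1  d=-]
4: W B2 -> L0 miss wb->B4  d=D]
5: W B4 -> L0 miss wb->B2  d=D]
6: R B1 -> L1 miss  d=-]
7: W B2 -> L0 miss wb->B4  d=D]
8: R B0 -> L0 miss wb->B2  d=-]
9: W B0 -> L0 hit  d=D]
10: R B0 -> L0 hit  d=D]

WB = [1, 4, 2, 4, 2]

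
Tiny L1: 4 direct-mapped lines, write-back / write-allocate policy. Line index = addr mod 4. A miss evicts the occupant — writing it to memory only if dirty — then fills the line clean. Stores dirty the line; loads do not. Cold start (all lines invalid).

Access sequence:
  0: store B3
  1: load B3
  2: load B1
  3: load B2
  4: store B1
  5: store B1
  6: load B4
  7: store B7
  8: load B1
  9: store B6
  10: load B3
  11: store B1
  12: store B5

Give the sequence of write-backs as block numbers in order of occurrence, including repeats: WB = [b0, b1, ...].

WB = [3, 7, 1]

  0 | W B3 → L3 miss [D]
  1 | R B3 → L3 hit [D]
  2 | R B1 → L1 miss [-]
  3 | R B2 → L2 miss [-]
  4 | W B1 → L1 hit [D]
  5 | W B1 → L1 hit [D]
  6 | R B4 → L0 miss [-]
  7 | W B7 → L3 miss wb→B3 [D]
  8 | R B1 → L1 hit [D]
  9 | W B6 → L2 miss [D]
  10 | R B3 → L3 miss wb→B7 [-]
  11 | W B1 → L1 hit [D]
  12 | W B5 → L1 miss wb→B1 [D]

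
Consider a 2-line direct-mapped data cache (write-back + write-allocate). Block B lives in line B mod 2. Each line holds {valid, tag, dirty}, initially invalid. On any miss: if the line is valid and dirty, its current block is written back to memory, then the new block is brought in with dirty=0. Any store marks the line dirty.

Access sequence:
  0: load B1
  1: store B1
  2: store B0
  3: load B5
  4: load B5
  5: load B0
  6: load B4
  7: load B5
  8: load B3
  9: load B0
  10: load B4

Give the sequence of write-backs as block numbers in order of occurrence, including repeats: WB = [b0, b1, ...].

WB = [1, 0]

0: R B1 -> L1 miss  d=-]
1: W B1 -> L1 hit  d=D]
2: W B0 -> L0 miss  d=D]
3: R B5 -> L1 miss wb->B1  d=-]
4: R B5 -> L1 hit  d=-]
5: R B0 -> L0 hit  d=D]
6: R B4 -> L0 miss wb->B0  d=-]
7: R B5 -> L1 hit  d=-]
8: R B3 -> L1 miss  d=-]
9: R B0 -> L0 miss  d=-]
10: R B4 -> L0 miss  d=-]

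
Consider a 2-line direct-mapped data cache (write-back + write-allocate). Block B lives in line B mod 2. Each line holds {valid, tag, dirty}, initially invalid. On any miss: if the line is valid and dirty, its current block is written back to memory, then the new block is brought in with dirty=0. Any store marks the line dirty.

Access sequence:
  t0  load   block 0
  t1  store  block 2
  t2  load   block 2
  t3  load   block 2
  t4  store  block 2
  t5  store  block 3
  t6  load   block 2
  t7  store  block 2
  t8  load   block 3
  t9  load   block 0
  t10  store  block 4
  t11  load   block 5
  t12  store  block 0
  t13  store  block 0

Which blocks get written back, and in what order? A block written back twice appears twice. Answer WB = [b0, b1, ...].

0: R B0 -> L0 miss  d=-]
1: W B2 -> L0 miss  d=D]
2: R B2 -> L0 hit  d=D]
3: R B2 -> L0 hit  d=D]
4: W B2 -> L0 hit  d=D]
5: W B3 -> L1 miss  d=D]
6: R B2 -> L0 hit  d=D]
7: W B2 -> L0 hit  d=D]
8: R B3 -> L1 hit  d=D]
9: R B0 -> L0 miss wb->B2  d=-]
10: W B4 -> L0 miss  d=D]
11: R B5 -> L1 miss wb->B3  d=-]
12: W B0 -> L0 miss wb->B4  d=D]
13: W B0 -> L0 hit  d=D]

WB = [2, 3, 4]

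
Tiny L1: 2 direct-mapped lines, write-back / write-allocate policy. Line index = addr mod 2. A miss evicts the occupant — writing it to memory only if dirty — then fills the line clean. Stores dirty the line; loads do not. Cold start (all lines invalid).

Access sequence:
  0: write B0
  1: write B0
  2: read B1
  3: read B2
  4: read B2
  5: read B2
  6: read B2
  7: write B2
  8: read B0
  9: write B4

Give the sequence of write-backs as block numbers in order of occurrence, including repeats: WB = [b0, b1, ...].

WB = [0, 2]

0: W B0 -> L0 miss  d=D]
1: W B0 -> L0 hit  d=D]
2: R B1 -> L1 miss  d=-]
3: R B2 -> L0 miss wb->B0  d=-]
4: R B2 -> L0 hit  d=-]
5: R B2 -> L0 hit  d=-]
6: R B2 -> L0 hit  d=-]
7: W B2 -> L0 hit  d=D]
8: R B0 -> L0 miss wb->B2  d=-]
9: W B4 -> L0 miss  d=D]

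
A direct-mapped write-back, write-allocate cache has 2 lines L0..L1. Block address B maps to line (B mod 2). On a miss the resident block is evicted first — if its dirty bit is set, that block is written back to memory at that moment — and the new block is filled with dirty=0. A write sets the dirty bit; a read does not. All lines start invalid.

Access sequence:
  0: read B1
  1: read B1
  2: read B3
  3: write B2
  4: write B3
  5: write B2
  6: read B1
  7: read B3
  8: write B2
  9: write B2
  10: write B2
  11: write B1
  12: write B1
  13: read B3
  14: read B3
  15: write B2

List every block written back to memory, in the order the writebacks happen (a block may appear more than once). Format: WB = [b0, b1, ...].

0: R B1 -> L1 miss  d=-]
1: R B1 -> L1 hit  d=-]
2: R B3 -> L1 miss  d=-]
3: W B2 -> L0 miss  d=D]
4: W B3 -> L1 hit  d=D]
5: W B2 -> L0 hit  d=D]
6: R B1 -> L1 miss wb->B3  d=-]
7: R B3 -> L1 miss  d=-]
8: W B2 -> L0 hit  d=D]
9: W B2 -> L0 hit  d=D]
10: W B2 -> L0 hit  d=D]
11: W B1 -> L1 miss  d=D]
12: W B1 -> L1 hit  d=D]
13: R B3 -> L1 miss wb->B1  d=-]
14: R B3 -> L1 hit  d=-]
15: W B2 -> L0 hit  d=D]

WB = [3, 1]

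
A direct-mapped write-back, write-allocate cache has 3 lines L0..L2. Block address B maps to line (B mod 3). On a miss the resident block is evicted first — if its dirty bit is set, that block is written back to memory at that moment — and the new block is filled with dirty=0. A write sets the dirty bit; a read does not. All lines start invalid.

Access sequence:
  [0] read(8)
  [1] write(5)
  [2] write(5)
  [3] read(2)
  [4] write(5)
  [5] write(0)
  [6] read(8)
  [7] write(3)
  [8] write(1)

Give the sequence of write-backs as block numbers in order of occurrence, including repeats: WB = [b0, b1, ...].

WB = [5, 5, 0]

0: R B8 → L2 miss [-]
1: W B5 → L2 miss [D]
2: W B5 → L2 hit [D]
3: R B2 → L2 miss wb→B5 [-]
4: W B5 → L2 miss [D]
5: W B0 → L0 miss [D]
6: R B8 → L2 miss wb→B5 [-]
7: W B3 → L0 miss wb→B0 [D]
8: W B1 → L1 miss [D]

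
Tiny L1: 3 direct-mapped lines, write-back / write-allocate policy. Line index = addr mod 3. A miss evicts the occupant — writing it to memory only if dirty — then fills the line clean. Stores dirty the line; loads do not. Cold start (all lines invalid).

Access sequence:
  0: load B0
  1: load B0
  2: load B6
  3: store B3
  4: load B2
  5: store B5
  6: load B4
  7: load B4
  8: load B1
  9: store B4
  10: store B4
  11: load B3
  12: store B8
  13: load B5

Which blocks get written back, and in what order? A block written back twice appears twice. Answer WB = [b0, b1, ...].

WB = [5, 8]

  0 | R B0 → L0 miss [-]
  1 | R B0 → L0 hit [-]
  2 | R B6 → L0 miss [-]
  3 | W B3 → L0 miss [D]
  4 | R B2 → L2 miss [-]
  5 | W B5 → L2 miss [D]
  6 | R B4 → L1 miss [-]
  7 | R B4 → L1 hit [-]
  8 | R B1 → L1 miss [-]
  9 | W B4 → L1 miss [D]
  10 | W B4 → L1 hit [D]
  11 | R B3 → L0 hit [D]
  12 | W B8 → L2 miss wb→B5 [D]
  13 | R B5 → L2 miss wb→B8 [-]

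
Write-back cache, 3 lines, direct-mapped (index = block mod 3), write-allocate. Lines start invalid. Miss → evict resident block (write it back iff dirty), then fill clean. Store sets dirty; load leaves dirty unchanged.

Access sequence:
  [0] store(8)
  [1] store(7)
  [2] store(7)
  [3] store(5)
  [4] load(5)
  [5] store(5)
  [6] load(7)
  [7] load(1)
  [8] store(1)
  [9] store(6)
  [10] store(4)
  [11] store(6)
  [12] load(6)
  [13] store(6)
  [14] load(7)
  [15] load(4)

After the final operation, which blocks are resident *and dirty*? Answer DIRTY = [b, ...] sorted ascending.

DIRTY = [5, 6]

0: W B8 -> L2 miss  d=D]
1: W B7 -> L1 miss  d=D]
2: W B7 -> L1 hit  d=D]
3: W B5 -> L2 miss wb->B8  d=D]
4: R B5 -> L2 hit  d=D]
5: W B5 -> L2 hit  d=D]
6: R B7 -> L1 hit  d=D]
7: R B1 -> L1 miss wb->B7  d=-]
8: W B1 -> L1 hit  d=D]
9: W B6 -> L0 miss  d=D]
10: W B4 -> L1 miss wb->B1  d=D]
11: W B6 -> L0 hit  d=D]
12: R B6 -> L0 hit  d=D]
13: W B6 -> L0 hit  d=D]
14: R B7 -> L1 miss wb->B4  d=-]
15: R B4 -> L1 miss  d=-]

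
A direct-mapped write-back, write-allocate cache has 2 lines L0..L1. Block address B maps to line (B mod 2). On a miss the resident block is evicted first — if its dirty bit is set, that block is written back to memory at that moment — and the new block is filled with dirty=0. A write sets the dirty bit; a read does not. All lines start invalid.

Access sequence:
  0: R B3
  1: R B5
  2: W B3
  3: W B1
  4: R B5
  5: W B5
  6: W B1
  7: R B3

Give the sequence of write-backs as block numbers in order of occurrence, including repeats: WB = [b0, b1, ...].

  0 | R B3 → L1 miss [-]
  1 | R B5 → L1 miss [-]
  2 | W B3 → L1 miss [D]
  3 | W B1 → L1 miss wb→B3 [D]
  4 | R B5 → L1 miss wb→B1 [-]
  5 | W B5 → L1 hit [D]
  6 | W B1 → L1 miss wb→B5 [D]
  7 | R B3 → L1 miss wb→B1 [-]

WB = [3, 1, 5, 1]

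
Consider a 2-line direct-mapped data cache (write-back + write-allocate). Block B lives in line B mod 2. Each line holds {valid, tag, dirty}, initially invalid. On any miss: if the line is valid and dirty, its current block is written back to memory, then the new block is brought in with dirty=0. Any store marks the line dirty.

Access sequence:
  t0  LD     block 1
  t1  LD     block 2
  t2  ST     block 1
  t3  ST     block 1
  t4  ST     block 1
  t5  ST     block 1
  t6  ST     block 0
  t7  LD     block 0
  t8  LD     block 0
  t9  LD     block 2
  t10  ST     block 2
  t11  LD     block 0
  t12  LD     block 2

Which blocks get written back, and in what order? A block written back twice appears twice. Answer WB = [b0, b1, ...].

0: R B1 -> L1 miss  d=-]
1: R B2 -> L0 miss  d=-]
2: W B1 -> L1 hit  d=D]
3: W B1 -> L1 hit  d=D]
4: W B1 -> L1 hit  d=D]
5: W B1 -> L1 hit  d=D]
6: W B0 -> L0 miss  d=D]
7: R B0 -> L0 hit  d=D]
8: R B0 -> L0 hit  d=D]
9: R B2 -> L0 miss wb->B0  d=-]
10: W B2 -> L0 hit  d=D]
11: R B0 -> L0 miss wb->B2  d=-]
12: R B2 -> L0 miss  d=-]

WB = [0, 2]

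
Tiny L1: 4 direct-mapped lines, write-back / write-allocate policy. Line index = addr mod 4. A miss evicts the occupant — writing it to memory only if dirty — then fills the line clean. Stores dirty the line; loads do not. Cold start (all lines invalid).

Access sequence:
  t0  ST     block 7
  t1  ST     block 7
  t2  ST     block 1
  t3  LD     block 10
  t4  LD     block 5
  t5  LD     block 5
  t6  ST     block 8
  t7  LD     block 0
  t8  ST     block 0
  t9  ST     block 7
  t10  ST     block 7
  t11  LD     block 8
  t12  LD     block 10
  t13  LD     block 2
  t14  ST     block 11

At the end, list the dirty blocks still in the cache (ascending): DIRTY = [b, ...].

  0 | W B7 → L3 miss [D]
  1 | W B7 → L3 hit [D]
  2 | W B1 → L1 miss [D]
  3 | R B10 → L2 miss [-]
  4 | R B5 → L1 miss wb→B1 [-]
  5 | R B5 → L1 hit [-]
  6 | W B8 → L0 miss [D]
  7 | R B0 → L0 miss wb→B8 [-]
  8 | W B0 → L0 hit [D]
  9 | W B7 → L3 hit [D]
  10 | W B7 → L3 hit [D]
  11 | R B8 → L0 miss wb→B0 [-]
  12 | R B10 → L2 hit [-]
  13 | R B2 → L2 miss [-]
  14 | W B11 → L3 miss wb→B7 [D]

DIRTY = [11]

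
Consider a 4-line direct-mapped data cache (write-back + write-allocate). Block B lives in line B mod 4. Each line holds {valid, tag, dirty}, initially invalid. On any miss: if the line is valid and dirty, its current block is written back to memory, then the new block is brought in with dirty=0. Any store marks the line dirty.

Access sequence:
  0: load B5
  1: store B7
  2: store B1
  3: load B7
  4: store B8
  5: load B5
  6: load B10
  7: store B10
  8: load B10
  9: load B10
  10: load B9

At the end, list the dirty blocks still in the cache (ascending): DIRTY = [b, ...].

DIRTY = [7, 8, 10]

0: R B5 → L1 miss [-]
1: W B7 → L3 miss [D]
2: W B1 → L1 miss [D]
3: R B7 → L3 hit [D]
4: W B8 → L0 miss [D]
5: R B5 → L1 miss wb→B1 [-]
6: R B10 → L2 miss [-]
7: W B10 → L2 hit [D]
8: R B10 → L2 hit [D]
9: R B10 → L2 hit [D]
10: R B9 → L1 miss [-]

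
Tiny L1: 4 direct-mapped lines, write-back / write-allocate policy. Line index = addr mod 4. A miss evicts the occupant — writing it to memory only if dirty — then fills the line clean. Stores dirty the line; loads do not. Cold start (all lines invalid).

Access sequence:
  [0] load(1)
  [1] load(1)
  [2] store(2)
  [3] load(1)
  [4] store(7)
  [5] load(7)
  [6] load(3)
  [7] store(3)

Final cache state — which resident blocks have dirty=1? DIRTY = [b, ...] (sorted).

0: R B1 → L1 miss [-]
1: R B1 → L1 hit [-]
2: W B2 → L2 miss [D]
3: R B1 → L1 hit [-]
4: W B7 → L3 miss [D]
5: R B7 → L3 hit [D]
6: R B3 → L3 miss wb→B7 [-]
7: W B3 → L3 hit [D]

DIRTY = [2, 3]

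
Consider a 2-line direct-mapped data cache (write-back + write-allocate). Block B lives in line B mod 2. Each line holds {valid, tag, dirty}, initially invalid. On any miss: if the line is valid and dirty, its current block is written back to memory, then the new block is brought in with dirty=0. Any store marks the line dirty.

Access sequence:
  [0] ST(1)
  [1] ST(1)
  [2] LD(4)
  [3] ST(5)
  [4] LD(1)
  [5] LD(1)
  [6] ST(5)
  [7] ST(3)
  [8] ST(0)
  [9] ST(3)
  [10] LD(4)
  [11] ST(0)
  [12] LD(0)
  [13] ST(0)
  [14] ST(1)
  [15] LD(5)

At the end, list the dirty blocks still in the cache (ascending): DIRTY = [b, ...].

DIRTY = [0]

0: W B1 -> L1 miss  d=D]
1: W B1 -> L1 hit  d=D]
2: R B4 -> L0 miss  d=-]
3: W B5 -> L1 miss wb->B1  d=D]
4: R B1 -> L1 miss wb->B5  d=-]
5: R B1 -> L1 hit  d=-]
6: W B5 -> L1 miss  d=D]
7: W B3 -> L1 miss wb->B5  d=D]
8: W B0 -> L0 miss  d=D]
9: W B3 -> L1 hit  d=D]
10: R B4 -> L0 miss wb->B0  d=-]
11: W B0 -> L0 miss  d=D]
12: R B0 -> L0 hit  d=D]
13: W B0 -> L0 hit  d=D]
14: W B1 -> L1 miss wb->B3  d=D]
15: R B5 -> L1 miss wb->B1  d=-]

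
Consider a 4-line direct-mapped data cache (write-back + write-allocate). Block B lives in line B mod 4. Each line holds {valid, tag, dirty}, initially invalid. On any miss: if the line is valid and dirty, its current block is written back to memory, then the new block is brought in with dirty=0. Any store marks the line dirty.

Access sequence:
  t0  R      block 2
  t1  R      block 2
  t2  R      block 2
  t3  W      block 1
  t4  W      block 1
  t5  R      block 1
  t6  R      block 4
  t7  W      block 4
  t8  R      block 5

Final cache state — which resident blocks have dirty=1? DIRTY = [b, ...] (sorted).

DIRTY = [4]

  0 | R B2 → L2 miss [-]
  1 | R B2 → L2 hit [-]
  2 | R B2 → L2 hit [-]
  3 | W B1 → L1 miss [D]
  4 | W B1 → L1 hit [D]
  5 | R B1 → L1 hit [D]
  6 | R B4 → L0 miss [-]
  7 | W B4 → L0 hit [D]
  8 | R B5 → L1 miss wb→B1 [-]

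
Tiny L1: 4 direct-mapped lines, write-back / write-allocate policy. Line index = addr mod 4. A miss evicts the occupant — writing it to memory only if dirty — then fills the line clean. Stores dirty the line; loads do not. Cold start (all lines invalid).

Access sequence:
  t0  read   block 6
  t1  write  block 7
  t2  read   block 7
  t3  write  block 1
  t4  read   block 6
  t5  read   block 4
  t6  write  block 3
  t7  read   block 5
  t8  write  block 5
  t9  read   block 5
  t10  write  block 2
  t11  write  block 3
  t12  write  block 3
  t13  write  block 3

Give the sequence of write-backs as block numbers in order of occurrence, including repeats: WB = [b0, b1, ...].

0: R B6 → L2 miss [-]
1: W B7 → L3 miss [D]
2: R B7 → L3 hit [D]
3: W B1 → L1 miss [D]
4: R B6 → L2 hit [-]
5: R B4 → L0 miss [-]
6: W B3 → L3 miss wb→B7 [D]
7: R B5 → L1 miss wb→B1 [-]
8: W B5 → L1 hit [D]
9: R B5 → L1 hit [D]
10: W B2 → L2 miss [D]
11: W B3 → L3 hit [D]
12: W B3 → L3 hit [D]
13: W B3 → L3 hit [D]

WB = [7, 1]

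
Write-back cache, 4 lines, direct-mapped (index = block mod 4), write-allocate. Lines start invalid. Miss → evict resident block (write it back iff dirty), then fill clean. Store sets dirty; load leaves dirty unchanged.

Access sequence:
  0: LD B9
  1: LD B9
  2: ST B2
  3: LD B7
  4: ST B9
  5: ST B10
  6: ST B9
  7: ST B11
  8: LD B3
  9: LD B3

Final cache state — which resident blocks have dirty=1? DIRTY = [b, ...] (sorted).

DIRTY = [9, 10]

  0 | R B9 → L1 miss [-]
  1 | R B9 → L1 hit [-]
  2 | W B2 → L2 miss [D]
  3 | R B7 → L3 miss [-]
  4 | W B9 → L1 hit [D]
  5 | W B10 → L2 miss wb→B2 [D]
  6 | W B9 → L1 hit [D]
  7 | W B11 → L3 miss [D]
  8 | R B3 → L3 miss wb→B11 [-]
  9 | R B3 → L3 hit [-]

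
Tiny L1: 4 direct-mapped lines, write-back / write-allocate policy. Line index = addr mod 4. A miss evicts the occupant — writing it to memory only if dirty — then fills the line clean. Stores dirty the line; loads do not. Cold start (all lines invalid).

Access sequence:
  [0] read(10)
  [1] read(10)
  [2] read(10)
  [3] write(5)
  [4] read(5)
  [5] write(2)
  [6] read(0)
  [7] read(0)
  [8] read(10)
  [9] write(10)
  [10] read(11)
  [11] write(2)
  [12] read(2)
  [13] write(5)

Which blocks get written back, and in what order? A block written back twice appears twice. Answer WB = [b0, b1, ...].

0: R B10 → L2 miss [-]
1: R B10 → L2 hit [-]
2: R B10 → L2 hit [-]
3: W B5 → L1 miss [D]
4: R B5 → L1 hit [D]
5: W B2 → L2 miss [D]
6: R B0 → L0 miss [-]
7: R B0 → L0 hit [-]
8: R B10 → L2 miss wb→B2 [-]
9: W B10 → L2 hit [D]
10: R B11 → L3 miss [-]
11: W B2 → L2 miss wb→B10 [D]
12: R B2 → L2 hit [D]
13: W B5 → L1 hit [D]

WB = [2, 10]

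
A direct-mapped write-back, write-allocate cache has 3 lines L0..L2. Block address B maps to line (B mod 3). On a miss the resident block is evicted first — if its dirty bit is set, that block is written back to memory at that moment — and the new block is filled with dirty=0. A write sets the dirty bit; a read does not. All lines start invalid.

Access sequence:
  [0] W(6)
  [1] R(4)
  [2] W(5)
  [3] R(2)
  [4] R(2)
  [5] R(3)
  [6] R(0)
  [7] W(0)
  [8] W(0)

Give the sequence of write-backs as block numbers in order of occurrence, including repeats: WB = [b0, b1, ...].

WB = [5, 6]

0: W B6 -> L0 miss  d=D]
1: R B4 -> L1 miss  d=-]
2: W B5 -> L2 miss  d=D]
3: R B2 -> L2 miss wb->B5  d=-]
4: R B2 -> L2 hit  d=-]
5: R B3 -> L0 miss wb->B6  d=-]
6: R B0 -> L0 miss  d=-]
7: W B0 -> L0 hit  d=D]
8: W B0 -> L0 hit  d=D]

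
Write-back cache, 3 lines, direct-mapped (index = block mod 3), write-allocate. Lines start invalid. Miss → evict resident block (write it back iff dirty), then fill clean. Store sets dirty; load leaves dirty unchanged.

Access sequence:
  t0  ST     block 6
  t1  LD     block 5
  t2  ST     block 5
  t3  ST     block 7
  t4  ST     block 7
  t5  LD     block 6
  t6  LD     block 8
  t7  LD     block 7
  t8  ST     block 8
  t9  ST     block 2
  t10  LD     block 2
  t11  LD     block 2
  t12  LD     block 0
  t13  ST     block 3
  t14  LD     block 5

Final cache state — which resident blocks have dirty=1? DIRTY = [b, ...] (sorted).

0: W B6 → L0 miss [D]
1: R B5 → L2 miss [-]
2: W B5 → L2 hit [D]
3: W B7 → L1 miss [D]
4: W B7 → L1 hit [D]
5: R B6 → L0 hit [D]
6: R B8 → L2 miss wb→B5 [-]
7: R B7 → L1 hit [D]
8: W B8 → L2 hit [D]
9: W B2 → L2 miss wb→B8 [D]
10: R B2 → L2 hit [D]
11: R B2 → L2 hit [D]
12: R B0 → L0 miss wb→B6 [-]
13: W B3 → L0 miss [D]
14: R B5 → L2 miss wb→B2 [-]

DIRTY = [3, 7]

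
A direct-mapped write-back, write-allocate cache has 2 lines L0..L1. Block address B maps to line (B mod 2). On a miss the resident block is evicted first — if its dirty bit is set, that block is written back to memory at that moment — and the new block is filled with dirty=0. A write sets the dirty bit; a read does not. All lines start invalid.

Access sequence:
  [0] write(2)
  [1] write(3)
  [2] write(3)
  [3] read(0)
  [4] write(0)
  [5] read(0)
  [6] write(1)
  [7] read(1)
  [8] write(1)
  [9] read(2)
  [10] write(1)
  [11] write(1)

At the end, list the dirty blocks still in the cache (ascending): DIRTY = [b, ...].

0: W B2 → L0 miss [D]
1: W B3 → L1 miss [D]
2: W B3 → L1 hit [D]
3: R B0 → L0 miss wb→B2 [-]
4: W B0 → L0 hit [D]
5: R B0 → L0 hit [D]
6: W B1 → L1 miss wb→B3 [D]
7: R B1 → L1 hit [D]
8: W B1 → L1 hit [D]
9: R B2 → L0 miss wb→B0 [-]
10: W B1 → L1 hit [D]
11: W B1 → L1 hit [D]

DIRTY = [1]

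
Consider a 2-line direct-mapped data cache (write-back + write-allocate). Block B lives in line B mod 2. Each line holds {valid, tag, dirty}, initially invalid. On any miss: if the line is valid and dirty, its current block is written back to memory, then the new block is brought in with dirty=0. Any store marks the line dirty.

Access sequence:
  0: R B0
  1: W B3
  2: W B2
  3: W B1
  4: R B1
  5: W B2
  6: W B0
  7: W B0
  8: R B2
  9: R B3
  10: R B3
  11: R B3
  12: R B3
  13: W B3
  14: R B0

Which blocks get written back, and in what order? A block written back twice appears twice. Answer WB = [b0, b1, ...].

  0 | R B0 → L0 miss [-]
  1 | W B3 → L1 miss [D]
  2 | W B2 → L0 miss [D]
  3 | W B1 → L1 miss wb→B3 [D]
  4 | R B1 → L1 hit [D]
  5 | W B2 → L0 hit [D]
  6 | W B0 → L0 miss wb→B2 [D]
  7 | W B0 → L0 hit [D]
  8 | R B2 → L0 miss wb→B0 [-]
  9 | R B3 → L1 miss wb→B1 [-]
  10 | R B3 → L1 hit [-]
  11 | R B3 → L1 hit [-]
  12 | R B3 → L1 hit [-]
  13 | W B3 → L1 hit [D]
  14 | R B0 → L0 miss [-]

WB = [3, 2, 0, 1]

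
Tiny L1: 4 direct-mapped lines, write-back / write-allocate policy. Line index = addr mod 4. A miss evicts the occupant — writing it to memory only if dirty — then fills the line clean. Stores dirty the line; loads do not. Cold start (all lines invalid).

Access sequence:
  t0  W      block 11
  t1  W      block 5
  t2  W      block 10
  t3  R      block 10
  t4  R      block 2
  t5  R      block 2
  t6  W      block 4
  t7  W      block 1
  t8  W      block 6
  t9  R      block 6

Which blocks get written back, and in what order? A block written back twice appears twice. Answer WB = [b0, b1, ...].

0: W B11 → L3 miss [D]
1: W B5 → L1 miss [D]
2: W B10 → L2 miss [D]
3: R B10 → L2 hit [D]
4: R B2 → L2 miss wb→B10 [-]
5: R B2 → L2 hit [-]
6: W B4 → L0 miss [D]
7: W B1 → L1 miss wb→B5 [D]
8: W B6 → L2 miss [D]
9: R B6 → L2 hit [D]

WB = [10, 5]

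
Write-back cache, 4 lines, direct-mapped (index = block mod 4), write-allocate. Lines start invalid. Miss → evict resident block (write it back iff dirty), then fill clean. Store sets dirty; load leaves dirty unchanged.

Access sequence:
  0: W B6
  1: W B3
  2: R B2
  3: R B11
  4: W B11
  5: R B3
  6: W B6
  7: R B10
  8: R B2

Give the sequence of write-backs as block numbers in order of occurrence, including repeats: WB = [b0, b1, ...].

WB = [6, 3, 11, 6]

0: W B6 -> L2 miss  d=D]
1: W B3 -> L3 miss  d=D]
2: R B2 -> L2 miss wb->B6  d=-]
3: R B11 -> L3 miss wb->B3  d=-]
4: W B11 -> L3 hit  d=D]
5: R B3 -> L3 miss wb->B11  d=-]
6: W B6 -> L2 miss  d=D]
7: R B10 -> L2 miss wb->B6  d=-]
8: R B2 -> L2 miss  d=-]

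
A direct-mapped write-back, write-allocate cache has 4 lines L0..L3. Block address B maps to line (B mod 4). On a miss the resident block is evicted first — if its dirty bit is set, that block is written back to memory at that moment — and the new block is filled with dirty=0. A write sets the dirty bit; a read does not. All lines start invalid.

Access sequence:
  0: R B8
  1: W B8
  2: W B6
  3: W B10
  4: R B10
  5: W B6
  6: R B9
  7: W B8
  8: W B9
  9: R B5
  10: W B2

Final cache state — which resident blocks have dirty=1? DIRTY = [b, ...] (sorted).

DIRTY = [2, 8]

0: R B8 → L0 miss [-]
1: W B8 → L0 hit [D]
2: W B6 → L2 miss [D]
3: W B10 → L2 miss wb→B6 [D]
4: R B10 → L2 hit [D]
5: W B6 → L2 miss wb→B10 [D]
6: R B9 → L1 miss [-]
7: W B8 → L0 hit [D]
8: W B9 → L1 hit [D]
9: R B5 → L1 miss wb→B9 [-]
10: W B2 → L2 miss wb→B6 [D]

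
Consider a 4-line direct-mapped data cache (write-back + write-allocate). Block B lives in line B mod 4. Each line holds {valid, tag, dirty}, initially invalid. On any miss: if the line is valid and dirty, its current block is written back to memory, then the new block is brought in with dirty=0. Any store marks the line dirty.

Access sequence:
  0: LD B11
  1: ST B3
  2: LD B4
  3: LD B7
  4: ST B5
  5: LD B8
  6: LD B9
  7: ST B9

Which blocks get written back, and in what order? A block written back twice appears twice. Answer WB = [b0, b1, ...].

  0 | R B11 → L3 miss [-]
  1 | W B3 → L3 miss [D]
  2 | R B4 → L0 miss [-]
  3 | R B7 → L3 miss wb→B3 [-]
  4 | W B5 → L1 miss [D]
  5 | R B8 → L0 miss [-]
  6 | R B9 → L1 miss wb→B5 [-]
  7 | W B9 → L1 hit [D]

WB = [3, 5]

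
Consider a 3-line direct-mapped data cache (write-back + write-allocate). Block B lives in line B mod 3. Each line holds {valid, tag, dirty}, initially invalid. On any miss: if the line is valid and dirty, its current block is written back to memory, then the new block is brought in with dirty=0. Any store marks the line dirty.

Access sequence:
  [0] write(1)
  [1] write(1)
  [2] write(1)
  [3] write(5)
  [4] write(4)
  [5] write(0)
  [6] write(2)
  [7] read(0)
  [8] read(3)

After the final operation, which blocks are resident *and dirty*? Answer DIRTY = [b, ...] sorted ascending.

0: W B1 -> L1 miss  d=D]
1: W B1 -> L1 hit  d=D]
2: W B1 -> L1 hit  d=D]
3: W B5 -> L2 miss  d=D]
4: W B4 -> L1 miss wb->B1  d=D]
5: W B0 -> L0 miss  d=D]
6: W B2 -> L2 miss wb->B5  d=D]
7: R B0 -> L0 hit  d=D]
8: R B3 -> L0 miss wb->B0  d=-]

DIRTY = [2, 4]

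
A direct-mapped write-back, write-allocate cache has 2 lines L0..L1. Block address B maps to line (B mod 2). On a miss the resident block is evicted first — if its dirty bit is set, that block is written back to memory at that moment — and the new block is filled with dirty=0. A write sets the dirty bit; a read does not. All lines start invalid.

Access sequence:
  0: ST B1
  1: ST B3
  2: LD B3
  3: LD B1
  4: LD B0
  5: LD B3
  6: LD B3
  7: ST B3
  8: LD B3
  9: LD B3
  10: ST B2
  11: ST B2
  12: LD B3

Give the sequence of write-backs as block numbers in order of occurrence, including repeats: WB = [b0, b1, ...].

WB = [1, 3]

  0 | W B1 → L1 miss [D]
  1 | W B3 → L1 miss wb→B1 [D]
  2 | R B3 → L1 hit [D]
  3 | R B1 → L1 miss wb→B3 [-]
  4 | R B0 → L0 miss [-]
  5 | R B3 → L1 miss [-]
  6 | R B3 → L1 hit [-]
  7 | W B3 → L1 hit [D]
  8 | R B3 → L1 hit [D]
  9 | R B3 → L1 hit [D]
  10 | W B2 → L0 miss [D]
  11 | W B2 → L0 hit [D]
  12 | R B3 → L1 hit [D]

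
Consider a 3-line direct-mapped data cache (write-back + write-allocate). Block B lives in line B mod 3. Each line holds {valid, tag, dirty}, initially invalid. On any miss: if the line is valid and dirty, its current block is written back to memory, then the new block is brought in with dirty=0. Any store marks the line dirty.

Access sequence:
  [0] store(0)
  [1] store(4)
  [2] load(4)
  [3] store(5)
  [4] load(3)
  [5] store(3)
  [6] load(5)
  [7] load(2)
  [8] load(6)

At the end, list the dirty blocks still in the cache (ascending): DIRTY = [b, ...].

DIRTY = [4]

0: W B0 → L0 miss [D]
1: W B4 → L1 miss [D]
2: R B4 → L1 hit [D]
3: W B5 → L2 miss [D]
4: R B3 → L0 miss wb→B0 [-]
5: W B3 → L0 hit [D]
6: R B5 → L2 hit [D]
7: R B2 → L2 miss wb→B5 [-]
8: R B6 → L0 miss wb→B3 [-]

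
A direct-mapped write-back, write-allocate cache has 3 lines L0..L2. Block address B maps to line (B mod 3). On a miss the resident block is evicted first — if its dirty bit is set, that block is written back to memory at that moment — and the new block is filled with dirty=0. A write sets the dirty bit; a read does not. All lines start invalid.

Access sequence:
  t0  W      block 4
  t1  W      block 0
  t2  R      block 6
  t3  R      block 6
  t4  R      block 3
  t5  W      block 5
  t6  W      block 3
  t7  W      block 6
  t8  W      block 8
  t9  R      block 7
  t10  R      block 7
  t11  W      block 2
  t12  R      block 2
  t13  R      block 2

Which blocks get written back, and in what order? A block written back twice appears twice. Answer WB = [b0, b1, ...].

0: W B4 → L1 miss [D]
1: W B0 → L0 miss [D]
2: R B6 → L0 miss wb→B0 [-]
3: R B6 → L0 hit [-]
4: R B3 → L0 miss [-]
5: W B5 → L2 miss [D]
6: W B3 → L0 hit [D]
7: W B6 → L0 miss wb→B3 [D]
8: W B8 → L2 miss wb→B5 [D]
9: R B7 → L1 miss wb→B4 [-]
10: R B7 → L1 hit [-]
11: W B2 → L2 miss wb→B8 [D]
12: R B2 → L2 hit [D]
13: R B2 → L2 hit [D]

WB = [0, 3, 5, 4, 8]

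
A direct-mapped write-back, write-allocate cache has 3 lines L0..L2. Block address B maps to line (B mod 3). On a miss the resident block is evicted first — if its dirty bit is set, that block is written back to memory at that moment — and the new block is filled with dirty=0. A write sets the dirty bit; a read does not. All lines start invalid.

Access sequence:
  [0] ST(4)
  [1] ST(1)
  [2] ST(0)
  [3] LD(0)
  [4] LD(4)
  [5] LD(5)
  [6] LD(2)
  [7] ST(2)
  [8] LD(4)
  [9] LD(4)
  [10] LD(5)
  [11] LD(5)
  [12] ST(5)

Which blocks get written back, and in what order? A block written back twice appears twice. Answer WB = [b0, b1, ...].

WB = [4, 1, 2]

  0 | W B4 → L1 miss [D]
  1 | W B1 → L1 miss wb→B4 [D]
  2 | W B0 → L0 miss [D]
  3 | R B0 → L0 hit [D]
  4 | R B4 → L1 miss wb→B1 [-]
  5 | R B5 → L2 miss [-]
  6 | R B2 → L2 miss [-]
  7 | W B2 → L2 hit [D]
  8 | R B4 → L1 hit [-]
  9 | R B4 → L1 hit [-]
  10 | R B5 → L2 miss wb→B2 [-]
  11 | R B5 → L2 hit [-]
  12 | W B5 → L2 hit [D]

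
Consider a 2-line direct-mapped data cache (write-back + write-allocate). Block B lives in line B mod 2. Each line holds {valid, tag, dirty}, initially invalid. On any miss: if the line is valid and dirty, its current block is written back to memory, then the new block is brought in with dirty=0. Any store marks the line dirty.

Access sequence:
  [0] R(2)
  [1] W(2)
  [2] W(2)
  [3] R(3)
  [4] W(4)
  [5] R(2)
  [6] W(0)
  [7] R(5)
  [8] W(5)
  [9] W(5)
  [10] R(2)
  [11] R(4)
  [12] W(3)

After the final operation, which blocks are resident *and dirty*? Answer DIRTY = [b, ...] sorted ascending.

DIRTY = [3]

  0 | R B2 → L0 miss [-]
  1 | W B2 → L0 hit [D]
  2 | W B2 → L0 hit [D]
  3 | R B3 → L1 miss [-]
  4 | W B4 → L0 miss wb→B2 [D]
  5 | R B2 → L0 miss wb→B4 [-]
  6 | W B0 → L0 miss [D]
  7 | R B5 → L1 miss [-]
  8 | W B5 → L1 hit [D]
  9 | W B5 → L1 hit [D]
  10 | R B2 → L0 miss wb→B0 [-]
  11 | R B4 → L0 miss [-]
  12 | W B3 → L1 miss wb→B5 [D]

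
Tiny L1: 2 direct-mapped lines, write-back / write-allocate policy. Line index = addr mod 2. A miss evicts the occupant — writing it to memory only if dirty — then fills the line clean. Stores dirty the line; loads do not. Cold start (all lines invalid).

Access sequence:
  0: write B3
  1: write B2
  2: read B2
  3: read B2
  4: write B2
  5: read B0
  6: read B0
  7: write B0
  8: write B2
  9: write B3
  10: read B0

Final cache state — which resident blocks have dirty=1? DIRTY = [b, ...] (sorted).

DIRTY = [3]

0: W B3 -> L1 miss  d=D]
1: W B2 -> L0 miss  d=D]
2: R B2 -> L0 hit  d=D]
3: R B2 -> L0 hit  d=D]
4: W B2 -> L0 hit  d=D]
5: R B0 -> L0 miss wb->B2  d=-]
6: R B0 -> L0 hit  d=-]
7: W B0 -> L0 hit  d=D]
8: W B2 -> L0 miss wb->B0  d=D]
9: W B3 -> L1 hit  d=D]
10: R B0 -> L0 miss wb->B2  d=-]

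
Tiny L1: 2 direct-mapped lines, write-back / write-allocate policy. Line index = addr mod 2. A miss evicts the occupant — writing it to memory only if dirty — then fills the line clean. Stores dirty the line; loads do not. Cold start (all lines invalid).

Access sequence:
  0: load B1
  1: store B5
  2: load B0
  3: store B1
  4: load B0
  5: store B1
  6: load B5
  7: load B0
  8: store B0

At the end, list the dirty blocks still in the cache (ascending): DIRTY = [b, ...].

DIRTY = [0]

0: R B1 → L1 miss [-]
1: W B5 → L1 miss [D]
2: R B0 → L0 miss [-]
3: W B1 → L1 miss wb→B5 [D]
4: R B0 → L0 hit [-]
5: W B1 → L1 hit [D]
6: R B5 → L1 miss wb→B1 [-]
7: R B0 → L0 hit [-]
8: W B0 → L0 hit [D]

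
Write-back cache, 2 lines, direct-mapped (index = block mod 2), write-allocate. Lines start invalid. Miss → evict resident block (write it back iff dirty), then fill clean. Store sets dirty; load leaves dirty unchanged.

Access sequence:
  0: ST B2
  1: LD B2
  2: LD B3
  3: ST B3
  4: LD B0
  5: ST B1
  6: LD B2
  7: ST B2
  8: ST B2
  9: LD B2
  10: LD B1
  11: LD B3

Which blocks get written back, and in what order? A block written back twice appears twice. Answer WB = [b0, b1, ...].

0: W B2 → L0 miss [D]
1: R B2 → L0 hit [D]
2: R B3 → L1 miss [-]
3: W B3 → L1 hit [D]
4: R B0 → L0 miss wb→B2 [-]
5: W B1 → L1 miss wb→B3 [D]
6: R B2 → L0 miss [-]
7: W B2 → L0 hit [D]
8: W B2 → L0 hit [D]
9: R B2 → L0 hit [D]
10: R B1 → L1 hit [D]
11: R B3 → L1 miss wb→B1 [-]

WB = [2, 3, 1]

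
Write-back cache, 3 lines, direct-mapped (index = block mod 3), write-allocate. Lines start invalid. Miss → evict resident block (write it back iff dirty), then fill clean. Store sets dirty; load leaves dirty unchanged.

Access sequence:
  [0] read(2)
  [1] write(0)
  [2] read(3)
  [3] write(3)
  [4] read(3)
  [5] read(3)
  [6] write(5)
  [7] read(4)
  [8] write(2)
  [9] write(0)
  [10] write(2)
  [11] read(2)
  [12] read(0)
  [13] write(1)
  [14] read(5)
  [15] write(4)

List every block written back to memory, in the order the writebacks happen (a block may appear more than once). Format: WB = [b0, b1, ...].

WB = [0, 5, 3, 2, 1]

0: R B2 -> L2 miss  d=-]
1: W B0 -> L0 miss  d=D]
2: R B3 -> L0 miss wb->B0  d=-]
3: W B3 -> L0 hit  d=D]
4: R B3 -> L0 hit  d=D]
5: R B3 -> L0 hit  d=D]
6: W B5 -> L2 miss  d=D]
7: R B4 -> L1 miss  d=-]
8: W B2 -> L2 miss wb->B5  d=D]
9: W B0 -> L0 miss wb->B3  d=D]
10: W B2 -> L2 hit  d=D]
11: R B2 -> L2 hit  d=D]
12: R B0 -> L0 hit  d=D]
13: W B1 -> L1 miss  d=D]
14: R B5 -> L2 miss wb->B2  d=-]
15: W B4 -> L1 miss wb->B1  d=D]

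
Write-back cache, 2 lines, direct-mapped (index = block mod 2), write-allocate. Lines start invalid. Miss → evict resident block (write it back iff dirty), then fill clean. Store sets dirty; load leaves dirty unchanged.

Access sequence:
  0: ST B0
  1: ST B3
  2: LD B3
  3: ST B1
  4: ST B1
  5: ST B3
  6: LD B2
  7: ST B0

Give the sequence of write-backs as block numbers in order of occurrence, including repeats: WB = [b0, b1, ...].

0: W B0 → L0 miss [D]
1: W B3 → L1 miss [D]
2: R B3 → L1 hit [D]
3: W B1 → L1 miss wb→B3 [D]
4: W B1 → L1 hit [D]
5: W B3 → L1 miss wb→B1 [D]
6: R B2 → L0 miss wb→B0 [-]
7: W B0 → L0 miss [D]

WB = [3, 1, 0]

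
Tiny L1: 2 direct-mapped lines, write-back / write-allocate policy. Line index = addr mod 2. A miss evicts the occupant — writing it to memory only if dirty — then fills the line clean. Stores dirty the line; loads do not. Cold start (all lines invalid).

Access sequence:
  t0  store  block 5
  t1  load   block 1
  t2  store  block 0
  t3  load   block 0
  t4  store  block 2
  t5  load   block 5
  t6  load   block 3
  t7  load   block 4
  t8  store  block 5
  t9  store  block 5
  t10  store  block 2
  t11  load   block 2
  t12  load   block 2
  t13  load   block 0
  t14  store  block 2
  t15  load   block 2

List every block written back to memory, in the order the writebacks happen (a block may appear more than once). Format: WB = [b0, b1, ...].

0: W B5 → L1 miss [D]
1: R B1 → L1 miss wb→B5 [-]
2: W B0 → L0 miss [D]
3: R B0 → L0 hit [D]
4: W B2 → L0 miss wb→B0 [D]
5: R B5 → L1 miss [-]
6: R B3 → L1 miss [-]
7: R B4 → L0 miss wb→B2 [-]
8: W B5 → L1 miss [D]
9: W B5 → L1 hit [D]
10: W B2 → L0 miss [D]
11: R B2 → L0 hit [D]
12: R B2 → L0 hit [D]
13: R B0 → L0 miss wb→B2 [-]
14: W B2 → L0 miss [D]
15: R B2 → L0 hit [D]

WB = [5, 0, 2, 2]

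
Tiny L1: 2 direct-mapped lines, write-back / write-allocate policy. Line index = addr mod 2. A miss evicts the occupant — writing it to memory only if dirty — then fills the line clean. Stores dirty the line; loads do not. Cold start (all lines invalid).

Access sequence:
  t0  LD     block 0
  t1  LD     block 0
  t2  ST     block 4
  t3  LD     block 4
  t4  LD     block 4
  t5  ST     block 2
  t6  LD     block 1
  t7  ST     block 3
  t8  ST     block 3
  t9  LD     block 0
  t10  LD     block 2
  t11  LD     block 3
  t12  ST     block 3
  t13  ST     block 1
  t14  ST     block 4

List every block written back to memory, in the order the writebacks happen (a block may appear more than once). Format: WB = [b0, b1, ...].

0: R B0 -> L0 miss  d=-]
1: R B0 -> L0 hit  d=-]
2: W B4 -> L0 miss  d=D]
3: R B4 -> L0 hit  d=D]
4: R B4 -> L0 hit  d=D]
5: W B2 -> L0 miss wb->B4  d=D]
6: R B1 -> L1 miss  d=-]
7: W B3 -> L1 miss  d=D]
8: W B3 -> L1 hit  d=D]
9: R B0 -> L0 miss wb->B2  d=-]
10: R B2 -> L0 miss  d=-]
11: R B3 -> L1 hit  d=D]
12: W B3 -> L1 hit  d=D]
13: W B1 -> L1 miss wb->B3  d=D]
14: W B4 -> L0 miss  d=D]

WB = [4, 2, 3]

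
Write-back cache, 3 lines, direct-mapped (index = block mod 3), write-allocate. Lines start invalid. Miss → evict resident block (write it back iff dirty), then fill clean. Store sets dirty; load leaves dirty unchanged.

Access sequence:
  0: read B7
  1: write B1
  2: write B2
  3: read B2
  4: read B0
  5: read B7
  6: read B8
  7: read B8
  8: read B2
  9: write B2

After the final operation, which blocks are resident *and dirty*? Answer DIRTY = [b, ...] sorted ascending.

0: R B7 -> L1 miss  d=-]
1: W B1 -> L1 miss  d=D]
2: W B2 -> L2 miss  d=D]
3: R B2 -> L2 hit  d=D]
4: R B0 -> L0 miss  d=-]
5: R B7 -> L1 miss wb->B1  d=-]
6: R B8 -> L2 miss wb->B2  d=-]
7: R B8 -> L2 hit  d=-]
8: R B2 -> L2 miss  d=-]
9: W B2 -> L2 hit  d=D]

DIRTY = [2]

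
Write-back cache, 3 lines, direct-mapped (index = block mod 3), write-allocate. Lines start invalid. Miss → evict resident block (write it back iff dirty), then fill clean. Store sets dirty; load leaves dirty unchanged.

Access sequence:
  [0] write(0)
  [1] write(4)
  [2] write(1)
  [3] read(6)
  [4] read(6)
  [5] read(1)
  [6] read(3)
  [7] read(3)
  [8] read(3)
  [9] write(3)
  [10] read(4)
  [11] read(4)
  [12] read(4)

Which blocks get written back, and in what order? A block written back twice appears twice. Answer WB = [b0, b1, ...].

WB = [4, 0, 1]

  0 | W B0 → L0 miss [D]
  1 | W B4 → L1 miss [D]
  2 | W B1 → L1 miss wb→B4 [D]
  3 | R B6 → L0 miss wb→B0 [-]
  4 | R B6 → L0 hit [-]
  5 | R B1 → L1 hit [D]
  6 | R B3 → L0 miss [-]
  7 | R B3 → L0 hit [-]
  8 | R B3 → L0 hit [-]
  9 | W B3 → L0 hit [D]
  10 | R B4 → L1 miss wb→B1 [-]
  11 | R B4 → L1 hit [-]
  12 | R B4 → L1 hit [-]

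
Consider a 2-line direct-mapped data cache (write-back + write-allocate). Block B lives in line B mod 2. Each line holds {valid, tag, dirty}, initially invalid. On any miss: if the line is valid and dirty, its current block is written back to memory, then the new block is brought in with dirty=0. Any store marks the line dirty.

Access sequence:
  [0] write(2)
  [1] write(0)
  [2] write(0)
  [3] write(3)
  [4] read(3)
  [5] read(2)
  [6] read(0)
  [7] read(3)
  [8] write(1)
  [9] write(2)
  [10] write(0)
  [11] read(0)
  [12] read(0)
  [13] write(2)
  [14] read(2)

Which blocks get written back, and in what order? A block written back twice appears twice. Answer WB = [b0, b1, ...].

WB = [2, 0, 3, 2, 0]

  0 | W B2 → L0 miss [D]
  1 | W B0 → L0 miss wb→B2 [D]
  2 | W B0 → L0 hit [D]
  3 | W B3 → L1 miss [D]
  4 | R B3 → L1 hit [D]
  5 | R B2 → L0 miss wb→B0 [-]
  6 | R B0 → L0 miss [-]
  7 | R B3 → L1 hit [D]
  8 | W B1 → L1 miss wb→B3 [D]
  9 | W B2 → L0 miss [D]
  10 | W B0 → L0 miss wb→B2 [D]
  11 | R B0 → L0 hit [D]
  12 | R B0 → L0 hit [D]
  13 | W B2 → L0 miss wb→B0 [D]
  14 | R B2 → L0 hit [D]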